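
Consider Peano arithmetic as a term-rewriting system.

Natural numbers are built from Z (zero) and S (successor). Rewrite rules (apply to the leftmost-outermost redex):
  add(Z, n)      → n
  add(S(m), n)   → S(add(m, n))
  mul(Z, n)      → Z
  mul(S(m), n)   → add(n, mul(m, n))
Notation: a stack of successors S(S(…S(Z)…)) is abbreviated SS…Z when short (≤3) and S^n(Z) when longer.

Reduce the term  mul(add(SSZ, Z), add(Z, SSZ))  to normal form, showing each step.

  start: mul(add(SSZ, Z), add(Z, SSZ))
  step 1: mul(S(add(SZ, Z)), add(Z, SSZ))
  step 2: add(add(Z, SSZ), mul(add(SZ, Z), add(Z, SSZ)))
  step 3: add(SSZ, mul(add(SZ, Z), add(Z, SSZ)))
  step 4: S(add(SZ, mul(add(SZ, Z), add(Z, SSZ))))
  step 5: S(S(add(Z, mul(add(SZ, Z), add(Z, SSZ)))))
  step 6: S(S(mul(add(SZ, Z), add(Z, SSZ))))
  step 7: S(S(mul(S(add(Z, Z)), add(Z, SSZ))))
  step 8: S(S(add(add(Z, SSZ), mul(add(Z, Z), add(Z, SSZ)))))
  step 9: S(S(add(SSZ, mul(add(Z, Z), add(Z, SSZ)))))
  step 10: S(S(S(add(SZ, mul(add(Z, Z), add(Z, SSZ))))))
  step 11: S(S(S(S(add(Z, mul(add(Z, Z), add(Z, SSZ)))))))
  step 12: S(S(S(S(mul(add(Z, Z), add(Z, SSZ))))))
  step 13: S(S(S(S(mul(Z, add(Z, SSZ))))))
  step 14: S^4(Z)

Answer: normal form = S^4(Z)  (in 14 steps)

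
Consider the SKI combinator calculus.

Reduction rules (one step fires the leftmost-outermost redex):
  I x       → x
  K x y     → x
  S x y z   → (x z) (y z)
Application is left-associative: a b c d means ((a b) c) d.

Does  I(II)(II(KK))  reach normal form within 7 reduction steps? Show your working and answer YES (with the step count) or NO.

Answer: YES — reaches normal form KK in 5 ≤ 7 steps

Working:
  start: I(II)(II(KK))
  step 1: II(II(KK))
  step 2: I(II(KK))
  step 3: II(KK)
  step 4: I(KK)
  step 5: KK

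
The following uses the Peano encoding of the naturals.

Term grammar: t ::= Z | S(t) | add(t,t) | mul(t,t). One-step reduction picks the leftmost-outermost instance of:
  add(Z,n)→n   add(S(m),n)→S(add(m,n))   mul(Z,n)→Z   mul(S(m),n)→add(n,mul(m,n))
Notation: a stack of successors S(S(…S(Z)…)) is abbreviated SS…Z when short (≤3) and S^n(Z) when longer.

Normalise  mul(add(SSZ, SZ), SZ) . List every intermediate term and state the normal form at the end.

Answer: normal form = SSSZ  (in 13 steps)

Reduction:
  start: mul(add(SSZ, SZ), SZ)
  →1  mul(S(add(SZ, SZ)), SZ)
  →2  add(SZ, mul(add(SZ, SZ), SZ))
  →3  S(add(Z, mul(add(SZ, SZ), SZ)))
  →4  S(mul(add(SZ, SZ), SZ))
  →5  S(mul(S(add(Z, SZ)), SZ))
  →6  S(add(SZ, mul(add(Z, SZ), SZ)))
  →7  S(S(add(Z, mul(add(Z, SZ), SZ))))
  →8  S(S(mul(add(Z, SZ), SZ)))
  →9  S(S(mul(SZ, SZ)))
  →10  S(S(add(SZ, mul(Z, SZ))))
  →11  S(S(S(add(Z, mul(Z, SZ)))))
  →12  S(S(S(mul(Z, SZ))))
  →13  SSSZ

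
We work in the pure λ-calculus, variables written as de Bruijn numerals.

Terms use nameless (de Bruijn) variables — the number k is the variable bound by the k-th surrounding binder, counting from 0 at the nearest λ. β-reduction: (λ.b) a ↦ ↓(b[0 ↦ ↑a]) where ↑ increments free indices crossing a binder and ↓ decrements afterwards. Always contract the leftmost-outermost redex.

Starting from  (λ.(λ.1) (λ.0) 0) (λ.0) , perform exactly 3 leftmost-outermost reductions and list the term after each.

  start: (λ.(λ.1) (λ.0) 0) (λ.0)
  →1  (λ.λ.0) (λ.0) (λ.0)
  →2  (λ.0) (λ.0)
  →3  λ.0

Answer: after 3 steps: λ.0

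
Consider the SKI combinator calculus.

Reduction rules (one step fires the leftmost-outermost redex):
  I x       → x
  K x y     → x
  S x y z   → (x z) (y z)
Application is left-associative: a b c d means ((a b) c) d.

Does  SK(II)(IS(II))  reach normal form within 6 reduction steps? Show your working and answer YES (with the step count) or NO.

Answer: YES — reaches normal form SI in 4 ≤ 6 steps

Derivation:
  start: SK(II)(IS(II))
  step 1: K(IS(II))(II(IS(II)))
  step 2: IS(II)
  step 3: S(II)
  step 4: SI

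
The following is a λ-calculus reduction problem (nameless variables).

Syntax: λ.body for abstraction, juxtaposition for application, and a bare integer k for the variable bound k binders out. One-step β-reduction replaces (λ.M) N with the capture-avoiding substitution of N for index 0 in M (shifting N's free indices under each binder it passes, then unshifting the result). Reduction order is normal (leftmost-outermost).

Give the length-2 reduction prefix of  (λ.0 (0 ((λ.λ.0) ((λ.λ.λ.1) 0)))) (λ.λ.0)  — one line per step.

Answer: after 2 steps: λ.0

Working:
  start: (λ.0 (0 ((λ.λ.0) ((λ.λ.λ.1) 0)))) (λ.λ.0)
  →1  (λ.λ.0) ((λ.λ.0) ((λ.λ.0) ((λ.λ.λ.1) (λ.λ.0))))
  →2  λ.0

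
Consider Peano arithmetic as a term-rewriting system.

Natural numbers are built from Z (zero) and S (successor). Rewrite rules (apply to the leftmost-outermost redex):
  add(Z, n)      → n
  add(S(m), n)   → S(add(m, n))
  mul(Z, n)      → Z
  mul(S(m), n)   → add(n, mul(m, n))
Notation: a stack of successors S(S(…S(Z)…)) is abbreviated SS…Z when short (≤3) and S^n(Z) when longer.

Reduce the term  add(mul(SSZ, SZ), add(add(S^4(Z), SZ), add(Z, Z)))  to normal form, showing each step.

Answer: normal form = S^7(Z)  (in 22 steps)

Reduction:
  start: add(mul(SSZ, SZ), add(add(S^4(Z), SZ), add(Z, Z)))
  [1] add(add(SZ, mul(SZ, SZ)), add(add(S^4(Z), SZ), add(Z, Z)))
  [2] add(S(add(Z, mul(SZ, SZ))), add(add(S^4(Z), SZ), add(Z, Z)))
  [3] S(add(add(Z, mul(SZ, SZ)), add(add(S^4(Z), SZ), add(Z, Z))))
  [4] S(add(mul(SZ, SZ), add(add(S^4(Z), SZ), add(Z, Z))))
  [5] S(add(add(SZ, mul(Z, SZ)), add(add(S^4(Z), SZ), add(Z, Z))))
  [6] S(add(S(add(Z, mul(Z, SZ))), add(add(S^4(Z), SZ), add(Z, Z))))
  [7] S(S(add(add(Z, mul(Z, SZ)), add(add(S^4(Z), SZ), add(Z, Z)))))
  [8] S(S(add(mul(Z, SZ), add(add(S^4(Z), SZ), add(Z, Z)))))
  [9] S(S(add(Z, add(add(S^4(Z), SZ), add(Z, Z)))))
  [10] S(S(add(add(S^4(Z), SZ), add(Z, Z))))
  [11] S(S(add(S(add(SSSZ, SZ)), add(Z, Z))))
  [12] S(S(S(add(add(SSSZ, SZ), add(Z, Z)))))
  [13] S(S(S(add(S(add(SSZ, SZ)), add(Z, Z)))))
  [14] S(S(S(S(add(add(SSZ, SZ), add(Z, Z))))))
  [15] S(S(S(S(add(S(add(SZ, SZ)), add(Z, Z))))))
  [16] S(S(S(S(S(add(add(SZ, SZ), add(Z, Z)))))))
  [17] S(S(S(S(S(add(S(add(Z, SZ)), add(Z, Z)))))))
  [18] S(S(S(S(S(S(add(add(Z, SZ), add(Z, Z))))))))
  [19] S(S(S(S(S(S(add(SZ, add(Z, Z))))))))
  [20] S(S(S(S(S(S(S(add(Z, add(Z, Z)))))))))
  [21] S(S(S(S(S(S(S(add(Z, Z))))))))
  [22] S^7(Z)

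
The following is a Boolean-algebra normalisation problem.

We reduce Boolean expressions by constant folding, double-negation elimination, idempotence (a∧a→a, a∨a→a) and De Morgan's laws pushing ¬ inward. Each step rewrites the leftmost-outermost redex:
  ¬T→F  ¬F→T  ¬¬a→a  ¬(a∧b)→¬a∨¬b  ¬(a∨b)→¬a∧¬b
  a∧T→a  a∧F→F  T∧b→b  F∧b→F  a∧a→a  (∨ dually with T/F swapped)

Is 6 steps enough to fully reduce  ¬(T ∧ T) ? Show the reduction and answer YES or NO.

  start: ¬(T ∧ T)
  [1] ¬T ∨ ¬T
  [2] ¬T
  [3] F

Answer: YES — reaches normal form F in 3 ≤ 6 steps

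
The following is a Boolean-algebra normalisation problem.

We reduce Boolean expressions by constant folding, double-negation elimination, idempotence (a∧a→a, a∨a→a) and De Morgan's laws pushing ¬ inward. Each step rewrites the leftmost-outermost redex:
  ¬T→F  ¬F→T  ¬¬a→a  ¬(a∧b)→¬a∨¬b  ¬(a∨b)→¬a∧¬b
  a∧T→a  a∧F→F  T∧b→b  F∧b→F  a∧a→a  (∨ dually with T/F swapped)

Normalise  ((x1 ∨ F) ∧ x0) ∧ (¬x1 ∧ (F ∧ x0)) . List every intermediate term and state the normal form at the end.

  start: ((x1 ∨ F) ∧ x0) ∧ (¬x1 ∧ (F ∧ x0))
  [1] (x1 ∧ x0) ∧ (¬x1 ∧ (F ∧ x0))
  [2] (x1 ∧ x0) ∧ (¬x1 ∧ F)
  [3] (x1 ∧ x0) ∧ F
  [4] F

Answer: normal form = F  (in 4 steps)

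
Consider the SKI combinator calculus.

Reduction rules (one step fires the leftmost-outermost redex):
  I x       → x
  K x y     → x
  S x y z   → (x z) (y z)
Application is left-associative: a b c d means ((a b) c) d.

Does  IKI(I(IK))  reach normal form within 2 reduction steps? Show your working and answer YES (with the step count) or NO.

  start: IKI(I(IK))
  →1  KI(I(IK))
  →2  I

Answer: YES — reaches normal form I in 2 ≤ 2 steps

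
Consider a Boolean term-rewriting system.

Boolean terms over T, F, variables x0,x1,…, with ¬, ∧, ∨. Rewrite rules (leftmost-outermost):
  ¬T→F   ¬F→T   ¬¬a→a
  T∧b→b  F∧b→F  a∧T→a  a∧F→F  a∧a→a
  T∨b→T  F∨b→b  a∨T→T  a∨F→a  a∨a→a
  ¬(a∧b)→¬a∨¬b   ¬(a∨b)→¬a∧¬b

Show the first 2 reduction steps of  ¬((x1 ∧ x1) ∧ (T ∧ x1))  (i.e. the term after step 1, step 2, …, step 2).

  start: ¬((x1 ∧ x1) ∧ (T ∧ x1))
  [1] ¬(x1 ∧ x1) ∨ ¬(T ∧ x1)
  [2] (¬x1 ∨ ¬x1) ∨ ¬(T ∧ x1)

Answer: after 2 steps: (¬x1 ∨ ¬x1) ∨ ¬(T ∧ x1)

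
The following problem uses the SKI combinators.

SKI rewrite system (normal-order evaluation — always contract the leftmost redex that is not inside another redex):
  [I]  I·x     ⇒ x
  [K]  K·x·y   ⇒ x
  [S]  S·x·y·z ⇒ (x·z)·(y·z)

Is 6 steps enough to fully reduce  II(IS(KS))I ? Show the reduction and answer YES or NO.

Answer: YES — reaches normal form S(KS)I in 3 ≤ 6 steps

Working:
  start: II(IS(KS))I
  [1] I(IS(KS))I
  [2] IS(KS)I
  [3] S(KS)I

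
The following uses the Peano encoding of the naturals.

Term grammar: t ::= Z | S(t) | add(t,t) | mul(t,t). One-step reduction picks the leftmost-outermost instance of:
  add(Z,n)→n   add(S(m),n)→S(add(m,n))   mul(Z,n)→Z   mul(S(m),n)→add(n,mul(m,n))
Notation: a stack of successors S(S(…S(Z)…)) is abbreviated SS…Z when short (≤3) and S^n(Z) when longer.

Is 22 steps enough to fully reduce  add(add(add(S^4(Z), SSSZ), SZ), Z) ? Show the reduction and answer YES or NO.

  start: add(add(add(S^4(Z), SSSZ), SZ), Z)
  step 1: add(add(S(add(SSSZ, SSSZ)), SZ), Z)
  step 2: add(S(add(add(SSSZ, SSSZ), SZ)), Z)
  step 3: S(add(add(add(SSSZ, SSSZ), SZ), Z))
  step 4: S(add(add(S(add(SSZ, SSSZ)), SZ), Z))
  step 5: S(add(S(add(add(SSZ, SSSZ), SZ)), Z))
  step 6: S(S(add(add(add(SSZ, SSSZ), SZ), Z)))
  step 7: S(S(add(add(S(add(SZ, SSSZ)), SZ), Z)))
  step 8: S(S(add(S(add(add(SZ, SSSZ), SZ)), Z)))
  step 9: S(S(S(add(add(add(SZ, SSSZ), SZ), Z))))
  step 10: S(S(S(add(add(S(add(Z, SSSZ)), SZ), Z))))
  step 11: S(S(S(add(S(add(add(Z, SSSZ), SZ)), Z))))
  step 12: S(S(S(S(add(add(add(Z, SSSZ), SZ), Z)))))
  step 13: S(S(S(S(add(add(SSSZ, SZ), Z)))))
  step 14: S(S(S(S(add(S(add(SSZ, SZ)), Z)))))
  step 15: S(S(S(S(S(add(add(SSZ, SZ), Z))))))
  step 16: S(S(S(S(S(add(S(add(SZ, SZ)), Z))))))
  step 17: S(S(S(S(S(S(add(add(SZ, SZ), Z)))))))
  step 18: S(S(S(S(S(S(add(S(add(Z, SZ)), Z)))))))
  step 19: S(S(S(S(S(S(S(add(add(Z, SZ), Z))))))))
  step 20: S(S(S(S(S(S(S(add(SZ, Z))))))))
  step 21: S(S(S(S(S(S(S(S(add(Z, Z)))))))))
  step 22: S^8(Z)

Answer: YES — reaches normal form S^8(Z) in 22 ≤ 22 steps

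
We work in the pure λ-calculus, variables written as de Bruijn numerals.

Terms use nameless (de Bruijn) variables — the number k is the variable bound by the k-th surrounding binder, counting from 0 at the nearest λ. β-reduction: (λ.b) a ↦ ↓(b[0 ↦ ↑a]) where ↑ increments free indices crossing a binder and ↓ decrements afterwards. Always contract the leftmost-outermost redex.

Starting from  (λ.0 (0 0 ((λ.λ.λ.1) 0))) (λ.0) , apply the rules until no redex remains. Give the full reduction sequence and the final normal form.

Answer: normal form = λ.λ.1  (in 5 steps)

Working:
  start: (λ.0 (0 0 ((λ.λ.λ.1) 0))) (λ.0)
  step 1: (λ.0) ((λ.0) (λ.0) ((λ.λ.λ.1) (λ.0)))
  step 2: (λ.0) (λ.0) ((λ.λ.λ.1) (λ.0))
  step 3: (λ.0) ((λ.λ.λ.1) (λ.0))
  step 4: (λ.λ.λ.1) (λ.0)
  step 5: λ.λ.1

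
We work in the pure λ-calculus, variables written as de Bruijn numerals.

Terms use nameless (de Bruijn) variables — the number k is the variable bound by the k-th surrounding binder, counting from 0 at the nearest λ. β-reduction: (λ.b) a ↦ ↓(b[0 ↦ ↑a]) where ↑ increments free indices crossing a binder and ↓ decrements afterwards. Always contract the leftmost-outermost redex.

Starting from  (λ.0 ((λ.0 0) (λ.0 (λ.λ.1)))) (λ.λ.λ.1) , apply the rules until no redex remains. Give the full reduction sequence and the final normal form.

  start: (λ.0 ((λ.0 0) (λ.0 (λ.λ.1)))) (λ.λ.λ.1)
  [1] (λ.λ.λ.1) ((λ.0 0) (λ.0 (λ.λ.1)))
  [2] λ.λ.1

Answer: normal form = λ.λ.1  (in 2 steps)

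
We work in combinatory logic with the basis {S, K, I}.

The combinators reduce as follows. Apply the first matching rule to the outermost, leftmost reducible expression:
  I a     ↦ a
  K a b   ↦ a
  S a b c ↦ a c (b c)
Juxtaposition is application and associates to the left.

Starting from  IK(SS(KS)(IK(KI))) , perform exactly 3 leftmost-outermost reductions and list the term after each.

  start: IK(SS(KS)(IK(KI)))
  [1] K(SS(KS)(IK(KI)))
  [2] K(S(IK(KI))(KS(IK(KI))))
  [3] K(S(K(KI))(KS(IK(KI))))

Answer: after 3 steps: K(S(K(KI))(KS(IK(KI))))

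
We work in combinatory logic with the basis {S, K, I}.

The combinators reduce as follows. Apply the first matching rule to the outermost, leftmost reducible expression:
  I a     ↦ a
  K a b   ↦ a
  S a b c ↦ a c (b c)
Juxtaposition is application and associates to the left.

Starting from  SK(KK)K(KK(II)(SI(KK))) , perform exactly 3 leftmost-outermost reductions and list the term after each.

  start: SK(KK)K(KK(II)(SI(KK)))
  [1] KK(KKK)(KK(II)(SI(KK)))
  [2] K(KK(II)(SI(KK)))
  [3] K(K(SI(KK)))

Answer: after 3 steps: K(K(SI(KK)))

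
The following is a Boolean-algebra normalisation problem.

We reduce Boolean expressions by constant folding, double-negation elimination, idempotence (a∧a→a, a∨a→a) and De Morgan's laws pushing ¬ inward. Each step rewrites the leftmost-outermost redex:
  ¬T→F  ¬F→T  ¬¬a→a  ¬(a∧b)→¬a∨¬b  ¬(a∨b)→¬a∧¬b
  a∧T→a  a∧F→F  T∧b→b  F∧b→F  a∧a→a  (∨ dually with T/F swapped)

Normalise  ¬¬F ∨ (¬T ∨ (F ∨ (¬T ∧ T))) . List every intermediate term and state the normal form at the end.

Answer: normal form = F  (in 7 steps)

Derivation:
  start: ¬¬F ∨ (¬T ∨ (F ∨ (¬T ∧ T)))
  step 1: F ∨ (¬T ∨ (F ∨ (¬T ∧ T)))
  step 2: ¬T ∨ (F ∨ (¬T ∧ T))
  step 3: F ∨ (F ∨ (¬T ∧ T))
  step 4: F ∨ (¬T ∧ T)
  step 5: ¬T ∧ T
  step 6: ¬T
  step 7: F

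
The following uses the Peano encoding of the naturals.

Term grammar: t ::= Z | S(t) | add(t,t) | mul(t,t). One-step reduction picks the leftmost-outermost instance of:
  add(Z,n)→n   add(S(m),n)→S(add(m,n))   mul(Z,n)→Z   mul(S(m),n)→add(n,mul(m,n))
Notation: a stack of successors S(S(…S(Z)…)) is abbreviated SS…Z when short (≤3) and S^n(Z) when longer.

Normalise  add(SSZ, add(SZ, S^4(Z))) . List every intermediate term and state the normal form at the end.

  start: add(SSZ, add(SZ, S^4(Z)))
  step 1: S(add(SZ, add(SZ, S^4(Z))))
  step 2: S(S(add(Z, add(SZ, S^4(Z)))))
  step 3: S(S(add(SZ, S^4(Z))))
  step 4: S(S(S(add(Z, S^4(Z)))))
  step 5: S^7(Z)

Answer: normal form = S^7(Z)  (in 5 steps)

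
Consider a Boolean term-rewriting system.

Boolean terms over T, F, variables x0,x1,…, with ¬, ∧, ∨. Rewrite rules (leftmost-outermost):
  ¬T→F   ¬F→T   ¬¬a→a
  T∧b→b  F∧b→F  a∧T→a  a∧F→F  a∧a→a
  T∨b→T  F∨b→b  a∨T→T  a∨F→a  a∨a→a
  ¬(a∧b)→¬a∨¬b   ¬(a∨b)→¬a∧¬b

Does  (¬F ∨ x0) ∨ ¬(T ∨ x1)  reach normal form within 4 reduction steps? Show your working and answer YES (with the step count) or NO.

Answer: YES — reaches normal form T in 3 ≤ 4 steps

Working:
  start: (¬F ∨ x0) ∨ ¬(T ∨ x1)
  [1] (T ∨ x0) ∨ ¬(T ∨ x1)
  [2] T ∨ ¬(T ∨ x1)
  [3] T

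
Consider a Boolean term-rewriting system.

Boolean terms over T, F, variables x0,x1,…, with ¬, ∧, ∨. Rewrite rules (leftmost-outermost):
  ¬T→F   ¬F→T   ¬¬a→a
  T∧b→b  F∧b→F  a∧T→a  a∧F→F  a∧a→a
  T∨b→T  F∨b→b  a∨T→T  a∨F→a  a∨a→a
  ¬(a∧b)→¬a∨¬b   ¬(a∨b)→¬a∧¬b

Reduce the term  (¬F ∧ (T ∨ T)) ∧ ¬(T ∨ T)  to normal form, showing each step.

  start: (¬F ∧ (T ∨ T)) ∧ ¬(T ∨ T)
  →1  (T ∧ (T ∨ T)) ∧ ¬(T ∨ T)
  →2  (T ∨ T) ∧ ¬(T ∨ T)
  →3  T ∧ ¬(T ∨ T)
  →4  ¬(T ∨ T)
  →5  ¬T ∧ ¬T
  →6  ¬T
  →7  F

Answer: normal form = F  (in 7 steps)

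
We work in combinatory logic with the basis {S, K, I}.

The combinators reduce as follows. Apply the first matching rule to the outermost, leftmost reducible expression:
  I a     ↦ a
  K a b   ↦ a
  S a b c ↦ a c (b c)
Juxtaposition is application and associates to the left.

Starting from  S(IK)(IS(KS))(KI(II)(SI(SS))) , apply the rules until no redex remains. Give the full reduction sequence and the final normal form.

Answer: normal form = SI(SS)  (in 5 steps)

Reduction:
  start: S(IK)(IS(KS))(KI(II)(SI(SS)))
  →1  IK(KI(II)(SI(SS)))(IS(KS)(KI(II)(SI(SS))))
  →2  K(KI(II)(SI(SS)))(IS(KS)(KI(II)(SI(SS))))
  →3  KI(II)(SI(SS))
  →4  I(SI(SS))
  →5  SI(SS)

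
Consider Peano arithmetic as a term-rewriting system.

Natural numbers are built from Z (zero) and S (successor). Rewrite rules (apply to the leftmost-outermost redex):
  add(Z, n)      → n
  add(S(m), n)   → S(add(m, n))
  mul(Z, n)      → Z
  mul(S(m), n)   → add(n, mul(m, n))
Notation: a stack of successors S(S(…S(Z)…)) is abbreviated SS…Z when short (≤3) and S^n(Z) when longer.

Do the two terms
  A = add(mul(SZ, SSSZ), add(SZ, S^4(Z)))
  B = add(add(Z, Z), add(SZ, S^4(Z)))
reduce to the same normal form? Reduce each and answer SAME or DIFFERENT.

Term A:
  start: add(mul(SZ, SSSZ), add(SZ, S^4(Z)))
  →1  add(add(SSSZ, mul(Z, SSSZ)), add(SZ, S^4(Z)))
  →2  add(S(add(SSZ, mul(Z, SSSZ))), add(SZ, S^4(Z)))
  →3  S(add(add(SSZ, mul(Z, SSSZ)), add(SZ, S^4(Z))))
  →4  S(add(S(add(SZ, mul(Z, SSSZ))), add(SZ, S^4(Z))))
  →5  S(S(add(add(SZ, mul(Z, SSSZ)), add(SZ, S^4(Z)))))
  →6  S(S(add(S(add(Z, mul(Z, SSSZ))), add(SZ, S^4(Z)))))
  →7  S(S(S(add(add(Z, mul(Z, SSSZ)), add(SZ, S^4(Z))))))
  →8  S(S(S(add(mul(Z, SSSZ), add(SZ, S^4(Z))))))
  →9  S(S(S(add(Z, add(SZ, S^4(Z))))))
  →10  S(S(S(add(SZ, S^4(Z)))))
  →11  S(S(S(S(add(Z, S^4(Z))))))
  →12  S^8(Z)

Term B:
  start: add(add(Z, Z), add(SZ, S^4(Z)))
  →1  add(Z, add(SZ, S^4(Z)))
  →2  add(SZ, S^4(Z))
  →3  S(add(Z, S^4(Z)))
  →4  S^5(Z)

Answer: DIFFERENT — A ⇓ S^8(Z), B ⇓ S^5(Z)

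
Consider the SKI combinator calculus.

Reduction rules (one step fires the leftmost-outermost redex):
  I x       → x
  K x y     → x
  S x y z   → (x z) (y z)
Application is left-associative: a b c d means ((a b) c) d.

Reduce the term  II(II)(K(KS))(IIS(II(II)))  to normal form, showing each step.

  start: II(II)(K(KS))(IIS(II(II)))
  [1] I(II)(K(KS))(IIS(II(II)))
  [2] II(K(KS))(IIS(II(II)))
  [3] I(K(KS))(IIS(II(II)))
  [4] K(KS)(IIS(II(II)))
  [5] KS

Answer: normal form = KS  (in 5 steps)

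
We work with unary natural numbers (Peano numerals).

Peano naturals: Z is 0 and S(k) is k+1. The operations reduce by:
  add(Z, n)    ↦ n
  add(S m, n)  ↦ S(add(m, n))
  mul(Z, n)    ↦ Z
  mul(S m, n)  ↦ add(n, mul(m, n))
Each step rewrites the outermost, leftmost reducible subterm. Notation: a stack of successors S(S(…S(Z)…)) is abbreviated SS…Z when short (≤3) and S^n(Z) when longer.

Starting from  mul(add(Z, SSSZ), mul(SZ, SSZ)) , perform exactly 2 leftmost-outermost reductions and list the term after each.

  start: mul(add(Z, SSSZ), mul(SZ, SSZ))
  →1  mul(SSSZ, mul(SZ, SSZ))
  →2  add(mul(SZ, SSZ), mul(SSZ, mul(SZ, SSZ)))

Answer: after 2 steps: add(mul(SZ, SSZ), mul(SSZ, mul(SZ, SSZ)))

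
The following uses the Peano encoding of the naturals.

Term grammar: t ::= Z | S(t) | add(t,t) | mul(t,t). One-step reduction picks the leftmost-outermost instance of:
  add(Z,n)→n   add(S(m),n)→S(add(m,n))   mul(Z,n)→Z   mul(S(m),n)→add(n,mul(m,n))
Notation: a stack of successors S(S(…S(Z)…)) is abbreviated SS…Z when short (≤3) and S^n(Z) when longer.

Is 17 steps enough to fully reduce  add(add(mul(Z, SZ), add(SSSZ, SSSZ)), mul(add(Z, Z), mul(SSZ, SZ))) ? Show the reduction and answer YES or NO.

  start: add(add(mul(Z, SZ), add(SSSZ, SSSZ)), mul(add(Z, Z), mul(SSZ, SZ)))
  [1] add(add(Z, add(SSSZ, SSSZ)), mul(add(Z, Z), mul(SSZ, SZ)))
  [2] add(add(SSSZ, SSSZ), mul(add(Z, Z), mul(SSZ, SZ)))
  [3] add(S(add(SSZ, SSSZ)), mul(add(Z, Z), mul(SSZ, SZ)))
  [4] S(add(add(SSZ, SSSZ), mul(add(Z, Z), mul(SSZ, SZ))))
  [5] S(add(S(add(SZ, SSSZ)), mul(add(Z, Z), mul(SSZ, SZ))))
  [6] S(S(add(add(SZ, SSSZ), mul(add(Z, Z), mul(SSZ, SZ)))))
  [7] S(S(add(S(add(Z, SSSZ)), mul(add(Z, Z), mul(SSZ, SZ)))))
  [8] S(S(S(add(add(Z, SSSZ), mul(add(Z, Z), mul(SSZ, SZ))))))
  [9] S(S(S(add(SSSZ, mul(add(Z, Z), mul(SSZ, SZ))))))
  [10] S(S(S(S(add(SSZ, mul(add(Z, Z), mul(SSZ, SZ)))))))
  [11] S(S(S(S(S(add(SZ, mul(add(Z, Z), mul(SSZ, SZ))))))))
  [12] S(S(S(S(S(S(add(Z, mul(add(Z, Z), mul(SSZ, SZ)))))))))
  [13] S(S(S(S(S(S(mul(add(Z, Z), mul(SSZ, SZ))))))))
  [14] S(S(S(S(S(S(mul(Z, mul(SSZ, SZ))))))))
  [15] S^6(Z)

Answer: YES — reaches normal form S^6(Z) in 15 ≤ 17 steps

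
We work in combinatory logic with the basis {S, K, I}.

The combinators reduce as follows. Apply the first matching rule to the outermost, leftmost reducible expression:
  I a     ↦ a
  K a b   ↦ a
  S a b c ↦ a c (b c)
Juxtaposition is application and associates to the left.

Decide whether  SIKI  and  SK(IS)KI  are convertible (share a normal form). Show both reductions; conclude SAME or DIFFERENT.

Answer: SAME — A ⇓ KI, B ⇓ KI

Working:
Term A:
  start: SIKI
  →1  II(KI)
  →2  I(KI)
  →3  KI

Term B:
  start: SK(IS)KI
  →1  KK(ISK)I
  →2  KI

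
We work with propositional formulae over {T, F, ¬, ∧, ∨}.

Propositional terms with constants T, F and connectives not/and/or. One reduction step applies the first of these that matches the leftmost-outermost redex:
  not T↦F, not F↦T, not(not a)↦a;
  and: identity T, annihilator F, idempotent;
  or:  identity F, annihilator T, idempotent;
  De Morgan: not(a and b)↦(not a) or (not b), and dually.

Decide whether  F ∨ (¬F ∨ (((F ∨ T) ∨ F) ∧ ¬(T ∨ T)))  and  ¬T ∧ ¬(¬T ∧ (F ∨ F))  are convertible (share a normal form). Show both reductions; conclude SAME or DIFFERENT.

Answer: DIFFERENT — A ⇓ T, B ⇓ F

Derivation:
Term A:
  start: F ∨ (¬F ∨ (((F ∨ T) ∨ F) ∧ ¬(T ∨ T)))
  [1] ¬F ∨ (((F ∨ T) ∨ F) ∧ ¬(T ∨ T))
  [2] T ∨ (((F ∨ T) ∨ F) ∧ ¬(T ∨ T))
  [3] T

Term B:
  start: ¬T ∧ ¬(¬T ∧ (F ∨ F))
  [1] F ∧ ¬(¬T ∧ (F ∨ F))
  [2] F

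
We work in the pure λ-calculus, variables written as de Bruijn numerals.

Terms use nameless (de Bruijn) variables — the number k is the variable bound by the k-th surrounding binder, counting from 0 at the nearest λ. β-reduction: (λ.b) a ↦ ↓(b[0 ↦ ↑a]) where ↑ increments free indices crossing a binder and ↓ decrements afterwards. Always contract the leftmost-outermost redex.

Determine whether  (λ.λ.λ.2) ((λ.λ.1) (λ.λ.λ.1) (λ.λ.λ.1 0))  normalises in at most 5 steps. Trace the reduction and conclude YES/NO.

Answer: YES — reaches normal form λ.λ.λ.λ.λ.1 in 3 ≤ 5 steps

Working:
  start: (λ.λ.λ.2) ((λ.λ.1) (λ.λ.λ.1) (λ.λ.λ.1 0))
  step 1: λ.λ.(λ.λ.1) (λ.λ.λ.1) (λ.λ.λ.1 0)
  step 2: λ.λ.(λ.λ.λ.λ.1) (λ.λ.λ.1 0)
  step 3: λ.λ.λ.λ.λ.1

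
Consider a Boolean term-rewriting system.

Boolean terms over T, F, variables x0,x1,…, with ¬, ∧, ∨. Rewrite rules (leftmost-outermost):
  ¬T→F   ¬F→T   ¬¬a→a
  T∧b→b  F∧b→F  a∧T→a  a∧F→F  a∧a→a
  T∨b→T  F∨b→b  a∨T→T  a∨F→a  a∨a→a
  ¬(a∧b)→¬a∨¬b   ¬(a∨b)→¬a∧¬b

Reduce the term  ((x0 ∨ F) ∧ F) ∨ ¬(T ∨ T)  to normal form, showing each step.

  start: ((x0 ∨ F) ∧ F) ∨ ¬(T ∨ T)
  [1] F ∨ ¬(T ∨ T)
  [2] ¬(T ∨ T)
  [3] ¬T ∧ ¬T
  [4] ¬T
  [5] F

Answer: normal form = F  (in 5 steps)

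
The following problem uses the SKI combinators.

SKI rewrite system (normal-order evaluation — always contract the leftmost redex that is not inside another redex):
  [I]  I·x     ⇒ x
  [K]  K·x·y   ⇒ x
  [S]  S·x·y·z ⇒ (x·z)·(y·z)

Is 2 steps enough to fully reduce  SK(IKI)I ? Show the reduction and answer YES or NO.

Answer: YES — reaches normal form I in 2 ≤ 2 steps

Working:
  start: SK(IKI)I
  [1] KI(IKII)
  [2] I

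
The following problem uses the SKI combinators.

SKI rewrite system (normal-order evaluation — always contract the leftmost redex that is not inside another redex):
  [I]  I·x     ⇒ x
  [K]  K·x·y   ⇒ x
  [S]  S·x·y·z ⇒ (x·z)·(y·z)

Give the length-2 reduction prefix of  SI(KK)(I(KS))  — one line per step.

  start: SI(KK)(I(KS))
  step 1: I(I(KS))(KK(I(KS)))
  step 2: I(KS)(KK(I(KS)))

Answer: after 2 steps: I(KS)(KK(I(KS)))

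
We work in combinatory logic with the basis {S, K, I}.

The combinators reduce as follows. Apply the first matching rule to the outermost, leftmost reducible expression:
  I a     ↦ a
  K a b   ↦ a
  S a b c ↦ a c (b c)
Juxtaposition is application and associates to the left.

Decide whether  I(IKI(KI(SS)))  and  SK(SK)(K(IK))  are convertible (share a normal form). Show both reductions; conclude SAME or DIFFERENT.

Answer: DIFFERENT — A ⇓ I, B ⇓ KK

Working:
Term A:
  start: I(IKI(KI(SS)))
  step 1: IKI(KI(SS))
  step 2: KI(KI(SS))
  step 3: I

Term B:
  start: SK(SK)(K(IK))
  step 1: K(K(IK))(SK(K(IK)))
  step 2: K(IK)
  step 3: KK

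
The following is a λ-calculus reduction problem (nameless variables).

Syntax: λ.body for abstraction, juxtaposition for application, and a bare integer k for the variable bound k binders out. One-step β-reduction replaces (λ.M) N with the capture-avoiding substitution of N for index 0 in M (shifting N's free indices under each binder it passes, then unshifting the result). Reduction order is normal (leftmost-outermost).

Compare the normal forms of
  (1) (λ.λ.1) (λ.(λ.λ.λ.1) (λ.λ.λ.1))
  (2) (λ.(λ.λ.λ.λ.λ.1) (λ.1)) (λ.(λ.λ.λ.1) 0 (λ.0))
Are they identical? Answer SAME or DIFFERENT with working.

Answer: SAME — A ⇓ λ.λ.λ.λ.1, B ⇓ λ.λ.λ.λ.1

Working:
Term A:
  start: (λ.λ.1) (λ.(λ.λ.λ.1) (λ.λ.λ.1))
  step 1: λ.λ.(λ.λ.λ.1) (λ.λ.λ.1)
  step 2: λ.λ.λ.λ.1

Term B:
  start: (λ.(λ.λ.λ.λ.λ.1) (λ.1)) (λ.(λ.λ.λ.1) 0 (λ.0))
  step 1: (λ.λ.λ.λ.λ.1) (λ.λ.(λ.λ.λ.1) 0 (λ.0))
  step 2: λ.λ.λ.λ.1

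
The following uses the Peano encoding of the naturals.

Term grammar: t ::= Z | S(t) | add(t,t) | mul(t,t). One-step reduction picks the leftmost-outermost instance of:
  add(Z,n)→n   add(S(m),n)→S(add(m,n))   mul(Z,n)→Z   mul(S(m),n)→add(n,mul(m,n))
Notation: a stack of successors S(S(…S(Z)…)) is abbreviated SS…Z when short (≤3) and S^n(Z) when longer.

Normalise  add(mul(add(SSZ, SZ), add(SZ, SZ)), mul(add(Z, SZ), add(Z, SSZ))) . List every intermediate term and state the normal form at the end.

  start: add(mul(add(SSZ, SZ), add(SZ, SZ)), mul(add(Z, SZ), add(Z, SSZ)))
  step 1: add(mul(S(add(SZ, SZ)), add(SZ, SZ)), mul(add(Z, SZ), add(Z, SSZ)))
  step 2: add(add(add(SZ, SZ), mul(add(SZ, SZ), add(SZ, SZ))), mul(add(Z, SZ), add(Z, SSZ)))
  step 3: add(add(S(add(Z, SZ)), mul(add(SZ, SZ), add(SZ, SZ))), mul(add(Z, SZ), add(Z, SSZ)))
  step 4: add(S(add(add(Z, SZ), mul(add(SZ, SZ), add(SZ, SZ)))), mul(add(Z, SZ), add(Z, SSZ)))
  step 5: S(add(add(add(Z, SZ), mul(add(SZ, SZ), add(SZ, SZ))), mul(add(Z, SZ), add(Z, SSZ))))
  step 6: S(add(add(SZ, mul(add(SZ, SZ), add(SZ, SZ))), mul(add(Z, SZ), add(Z, SSZ))))
  step 7: S(add(S(add(Z, mul(add(SZ, SZ), add(SZ, SZ)))), mul(add(Z, SZ), add(Z, SSZ))))
  step 8: S(S(add(add(Z, mul(add(SZ, SZ), add(SZ, SZ))), mul(add(Z, SZ), add(Z, SSZ)))))
  step 9: S(S(add(mul(add(SZ, SZ), add(SZ, SZ)), mul(add(Z, SZ), add(Z, SSZ)))))
  step 10: S(S(add(mul(S(add(Z, SZ)), add(SZ, SZ)), mul(add(Z, SZ), add(Z, SSZ)))))
  step 11: S(S(add(add(add(SZ, SZ), mul(add(Z, SZ), add(SZ, SZ))), mul(add(Z, SZ), add(Z, SSZ)))))
  step 12: S(S(add(add(S(add(Z, SZ)), mul(add(Z, SZ), add(SZ, SZ))), mul(add(Z, SZ), add(Z, SSZ)))))
  step 13: S(S(add(S(add(add(Z, SZ), mul(add(Z, SZ), add(SZ, SZ)))), mul(add(Z, SZ), add(Z, SSZ)))))
  step 14: S(S(S(add(add(add(Z, SZ), mul(add(Z, SZ), add(SZ, SZ))), mul(add(Z, SZ), add(Z, SSZ))))))
  step 15: S(S(S(add(add(SZ, mul(add(Z, SZ), add(SZ, SZ))), mul(add(Z, SZ), add(Z, SSZ))))))
  step 16: S(S(S(add(S(add(Z, mul(add(Z, SZ), add(SZ, SZ)))), mul(add(Z, SZ), add(Z, SSZ))))))
  step 17: S(S(S(S(add(add(Z, mul(add(Z, SZ), add(SZ, SZ))), mul(add(Z, SZ), add(Z, SSZ)))))))
  step 18: S(S(S(S(add(mul(add(Z, SZ), add(SZ, SZ)), mul(add(Z, SZ), add(Z, SSZ)))))))
  step 19: S(S(S(S(add(mul(SZ, add(SZ, SZ)), mul(add(Z, SZ), add(Z, SSZ)))))))
  step 20: S(S(S(S(add(add(add(SZ, SZ), mul(Z, add(SZ, SZ))), mul(add(Z, SZ), add(Z, SSZ)))))))
  step 21: S(S(S(S(add(add(S(add(Z, SZ)), mul(Z, add(SZ, SZ))), mul(add(Z, SZ), add(Z, SSZ)))))))
  step 22: S(S(S(S(add(S(add(add(Z, SZ), mul(Z, add(SZ, SZ)))), mul(add(Z, SZ), add(Z, SSZ)))))))
  step 23: S(S(S(S(S(add(add(add(Z, SZ), mul(Z, add(SZ, SZ))), mul(add(Z, SZ), add(Z, SSZ))))))))
  step 24: S(S(S(S(S(add(add(SZ, mul(Z, add(SZ, SZ))), mul(add(Z, SZ), add(Z, SSZ))))))))
  step 25: S(S(S(S(S(add(S(add(Z, mul(Z, add(SZ, SZ)))), mul(add(Z, SZ), add(Z, SSZ))))))))
  step 26: S(S(S(S(S(S(add(add(Z, mul(Z, add(SZ, SZ))), mul(add(Z, SZ), add(Z, SSZ)))))))))
  step 27: S(S(S(S(S(S(add(mul(Z, add(SZ, SZ)), mul(add(Z, SZ), add(Z, SSZ)))))))))
  step 28: S(S(S(S(S(S(add(Z, mul(add(Z, SZ), add(Z, SSZ)))))))))
  step 29: S(S(S(S(S(S(mul(add(Z, SZ), add(Z, SSZ))))))))
  step 30: S(S(S(S(S(S(mul(SZ, add(Z, SSZ))))))))
  step 31: S(S(S(S(S(S(add(add(Z, SSZ), mul(Z, add(Z, SSZ)))))))))
  step 32: S(S(S(S(S(S(add(SSZ, mul(Z, add(Z, SSZ)))))))))
  step 33: S(S(S(S(S(S(S(add(SZ, mul(Z, add(Z, SSZ))))))))))
  step 34: S(S(S(S(S(S(S(S(add(Z, mul(Z, add(Z, SSZ)))))))))))
  step 35: S(S(S(S(S(S(S(S(mul(Z, add(Z, SSZ))))))))))
  step 36: S^8(Z)

Answer: normal form = S^8(Z)  (in 36 steps)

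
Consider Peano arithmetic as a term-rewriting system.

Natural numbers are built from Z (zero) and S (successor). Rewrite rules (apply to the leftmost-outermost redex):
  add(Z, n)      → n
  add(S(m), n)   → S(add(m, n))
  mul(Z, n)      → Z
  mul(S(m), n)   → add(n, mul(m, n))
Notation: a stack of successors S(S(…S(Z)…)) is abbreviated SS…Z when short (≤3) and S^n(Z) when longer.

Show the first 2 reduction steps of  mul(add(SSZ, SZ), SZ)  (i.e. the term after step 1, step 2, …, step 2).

Answer: after 2 steps: add(SZ, mul(add(SZ, SZ), SZ))

Derivation:
  start: mul(add(SSZ, SZ), SZ)
  →1  mul(S(add(SZ, SZ)), SZ)
  →2  add(SZ, mul(add(SZ, SZ), SZ))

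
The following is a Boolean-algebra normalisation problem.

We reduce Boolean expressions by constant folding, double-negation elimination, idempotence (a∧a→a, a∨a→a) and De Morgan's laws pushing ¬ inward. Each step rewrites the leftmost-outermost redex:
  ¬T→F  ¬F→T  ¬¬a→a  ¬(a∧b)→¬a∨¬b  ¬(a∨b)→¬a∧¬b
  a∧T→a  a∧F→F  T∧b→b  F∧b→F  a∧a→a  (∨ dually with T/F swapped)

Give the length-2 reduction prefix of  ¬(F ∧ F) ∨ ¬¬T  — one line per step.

Answer: after 2 steps: ¬F ∨ ¬¬T

Working:
  start: ¬(F ∧ F) ∨ ¬¬T
  [1] (¬F ∨ ¬F) ∨ ¬¬T
  [2] ¬F ∨ ¬¬T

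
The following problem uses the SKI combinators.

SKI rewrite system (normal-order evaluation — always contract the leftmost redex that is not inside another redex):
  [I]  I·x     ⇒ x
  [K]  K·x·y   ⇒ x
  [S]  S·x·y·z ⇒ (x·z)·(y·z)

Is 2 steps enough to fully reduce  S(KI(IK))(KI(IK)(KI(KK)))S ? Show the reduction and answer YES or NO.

Answer: NO — after 2 steps the term is IS(KI(IK)(KI(KK))S), not yet normal

Working:
  start: S(KI(IK))(KI(IK)(KI(KK)))S
  →1  KI(IK)S(KI(IK)(KI(KK))S)
  →2  IS(KI(IK)(KI(KK))S)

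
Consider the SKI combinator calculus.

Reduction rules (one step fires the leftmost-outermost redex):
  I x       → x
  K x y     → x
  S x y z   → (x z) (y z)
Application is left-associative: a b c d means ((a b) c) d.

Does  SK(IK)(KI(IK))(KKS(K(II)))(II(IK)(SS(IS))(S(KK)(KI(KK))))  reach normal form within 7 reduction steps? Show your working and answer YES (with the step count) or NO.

  start: SK(IK)(KI(IK))(KKS(K(II)))(II(IK)(SS(IS))(S(KK)(KI(KK))))
  →1  K(KI(IK))(IK(KI(IK)))(KKS(K(II)))(II(IK)(SS(IS))(S(KK)(KI(KK))))
  →2  KI(IK)(KKS(K(II)))(II(IK)(SS(IS))(S(KK)(KI(KK))))
  →3  I(KKS(K(II)))(II(IK)(SS(IS))(S(KK)(KI(KK))))
  →4  KKS(K(II))(II(IK)(SS(IS))(S(KK)(KI(KK))))
  →5  K(K(II))(II(IK)(SS(IS))(S(KK)(KI(KK))))
  →6  K(II)
  →7  KI

Answer: YES — reaches normal form KI in 7 ≤ 7 steps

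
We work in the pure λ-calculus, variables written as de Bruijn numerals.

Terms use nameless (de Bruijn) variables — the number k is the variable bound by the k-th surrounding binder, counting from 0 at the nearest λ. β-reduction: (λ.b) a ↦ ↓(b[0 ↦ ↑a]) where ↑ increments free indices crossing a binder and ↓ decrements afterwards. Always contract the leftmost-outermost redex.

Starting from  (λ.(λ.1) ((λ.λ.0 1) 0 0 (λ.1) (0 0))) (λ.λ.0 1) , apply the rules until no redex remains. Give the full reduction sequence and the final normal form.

Answer: normal form = λ.λ.0 1  (in 2 steps)

Derivation:
  start: (λ.(λ.1) ((λ.λ.0 1) 0 0 (λ.1) (0 0))) (λ.λ.0 1)
  →1  (λ.λ.λ.0 1) ((λ.λ.0 1) (λ.λ.0 1) (λ.λ.0 1) (λ.λ.λ.0 1) ((λ.λ.0 1) (λ.λ.0 1)))
  →2  λ.λ.0 1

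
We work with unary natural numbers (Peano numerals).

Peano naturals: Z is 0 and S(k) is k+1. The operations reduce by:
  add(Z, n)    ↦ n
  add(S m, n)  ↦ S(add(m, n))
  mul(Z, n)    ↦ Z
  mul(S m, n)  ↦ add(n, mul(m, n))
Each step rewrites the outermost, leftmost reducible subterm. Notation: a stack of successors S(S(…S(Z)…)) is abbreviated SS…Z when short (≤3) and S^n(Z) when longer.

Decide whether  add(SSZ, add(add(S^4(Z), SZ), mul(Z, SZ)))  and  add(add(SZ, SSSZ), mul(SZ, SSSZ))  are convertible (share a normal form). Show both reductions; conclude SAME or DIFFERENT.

Answer: SAME — A ⇓ S^7(Z), B ⇓ S^7(Z)

Reduction:
Term A:
  start: add(SSZ, add(add(S^4(Z), SZ), mul(Z, SZ)))
  →1  S(add(SZ, add(add(S^4(Z), SZ), mul(Z, SZ))))
  →2  S(S(add(Z, add(add(S^4(Z), SZ), mul(Z, SZ)))))
  →3  S(S(add(add(S^4(Z), SZ), mul(Z, SZ))))
  →4  S(S(add(S(add(SSSZ, SZ)), mul(Z, SZ))))
  →5  S(S(S(add(add(SSSZ, SZ), mul(Z, SZ)))))
  →6  S(S(S(add(S(add(SSZ, SZ)), mul(Z, SZ)))))
  →7  S(S(S(S(add(add(SSZ, SZ), mul(Z, SZ))))))
  →8  S(S(S(S(add(S(add(SZ, SZ)), mul(Z, SZ))))))
  →9  S(S(S(S(S(add(add(SZ, SZ), mul(Z, SZ)))))))
  →10  S(S(S(S(S(add(S(add(Z, SZ)), mul(Z, SZ)))))))
  →11  S(S(S(S(S(S(add(add(Z, SZ), mul(Z, SZ))))))))
  →12  S(S(S(S(S(S(add(SZ, mul(Z, SZ))))))))
  →13  S(S(S(S(S(S(S(add(Z, mul(Z, SZ)))))))))
  →14  S(S(S(S(S(S(S(mul(Z, SZ))))))))
  →15  S^7(Z)

Term B:
  start: add(add(SZ, SSSZ), mul(SZ, SSSZ))
  →1  add(S(add(Z, SSSZ)), mul(SZ, SSSZ))
  →2  S(add(add(Z, SSSZ), mul(SZ, SSSZ)))
  →3  S(add(SSSZ, mul(SZ, SSSZ)))
  →4  S(S(add(SSZ, mul(SZ, SSSZ))))
  →5  S(S(S(add(SZ, mul(SZ, SSSZ)))))
  →6  S(S(S(S(add(Z, mul(SZ, SSSZ))))))
  →7  S(S(S(S(mul(SZ, SSSZ)))))
  →8  S(S(S(S(add(SSSZ, mul(Z, SSSZ))))))
  →9  S(S(S(S(S(add(SSZ, mul(Z, SSSZ)))))))
  →10  S(S(S(S(S(S(add(SZ, mul(Z, SSSZ))))))))
  →11  S(S(S(S(S(S(S(add(Z, mul(Z, SSSZ)))))))))
  →12  S(S(S(S(S(S(S(mul(Z, SSSZ))))))))
  →13  S^7(Z)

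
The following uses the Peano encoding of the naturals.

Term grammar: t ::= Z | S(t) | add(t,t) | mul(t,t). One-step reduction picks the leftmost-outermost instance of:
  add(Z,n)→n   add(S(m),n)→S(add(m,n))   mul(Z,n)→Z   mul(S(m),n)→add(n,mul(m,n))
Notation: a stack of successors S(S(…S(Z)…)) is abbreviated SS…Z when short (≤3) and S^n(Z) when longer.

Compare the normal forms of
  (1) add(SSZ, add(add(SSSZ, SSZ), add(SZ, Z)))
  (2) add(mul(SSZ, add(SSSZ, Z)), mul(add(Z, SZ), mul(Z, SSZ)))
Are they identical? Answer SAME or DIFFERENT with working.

Term A:
  start: add(SSZ, add(add(SSSZ, SSZ), add(SZ, Z)))
  step 1: S(add(SZ, add(add(SSSZ, SSZ), add(SZ, Z))))
  step 2: S(S(add(Z, add(add(SSSZ, SSZ), add(SZ, Z)))))
  step 3: S(S(add(add(SSSZ, SSZ), add(SZ, Z))))
  step 4: S(S(add(S(add(SSZ, SSZ)), add(SZ, Z))))
  step 5: S(S(S(add(add(SSZ, SSZ), add(SZ, Z)))))
  step 6: S(S(S(add(S(add(SZ, SSZ)), add(SZ, Z)))))
  step 7: S(S(S(S(add(add(SZ, SSZ), add(SZ, Z))))))
  step 8: S(S(S(S(add(S(add(Z, SSZ)), add(SZ, Z))))))
  step 9: S(S(S(S(S(add(add(Z, SSZ), add(SZ, Z)))))))
  step 10: S(S(S(S(S(add(SSZ, add(SZ, Z)))))))
  step 11: S(S(S(S(S(S(add(SZ, add(SZ, Z))))))))
  step 12: S(S(S(S(S(S(S(add(Z, add(SZ, Z)))))))))
  step 13: S(S(S(S(S(S(S(add(SZ, Z))))))))
  step 14: S(S(S(S(S(S(S(S(add(Z, Z)))))))))
  step 15: S^8(Z)

Term B:
  start: add(mul(SSZ, add(SSSZ, Z)), mul(add(Z, SZ), mul(Z, SSZ)))
  step 1: add(add(add(SSSZ, Z), mul(SZ, add(SSSZ, Z))), mul(add(Z, SZ), mul(Z, SSZ)))
  step 2: add(add(S(add(SSZ, Z)), mul(SZ, add(SSSZ, Z))), mul(add(Z, SZ), mul(Z, SSZ)))
  step 3: add(S(add(add(SSZ, Z), mul(SZ, add(SSSZ, Z)))), mul(add(Z, SZ), mul(Z, SSZ)))
  step 4: S(add(add(add(SSZ, Z), mul(SZ, add(SSSZ, Z))), mul(add(Z, SZ), mul(Z, SSZ))))
  step 5: S(add(add(S(add(SZ, Z)), mul(SZ, add(SSSZ, Z))), mul(add(Z, SZ), mul(Z, SSZ))))
  step 6: S(add(S(add(add(SZ, Z), mul(SZ, add(SSSZ, Z)))), mul(add(Z, SZ), mul(Z, SSZ))))
  step 7: S(S(add(add(add(SZ, Z), mul(SZ, add(SSSZ, Z))), mul(add(Z, SZ), mul(Z, SSZ)))))
  step 8: S(S(add(add(S(add(Z, Z)), mul(SZ, add(SSSZ, Z))), mul(add(Z, SZ), mul(Z, SSZ)))))
  step 9: S(S(add(S(add(add(Z, Z), mul(SZ, add(SSSZ, Z)))), mul(add(Z, SZ), mul(Z, SSZ)))))
  step 10: S(S(S(add(add(add(Z, Z), mul(SZ, add(SSSZ, Z))), mul(add(Z, SZ), mul(Z, SSZ))))))
  step 11: S(S(S(add(add(Z, mul(SZ, add(SSSZ, Z))), mul(add(Z, SZ), mul(Z, SSZ))))))
  step 12: S(S(S(add(mul(SZ, add(SSSZ, Z)), mul(add(Z, SZ), mul(Z, SSZ))))))
  step 13: S(S(S(add(add(add(SSSZ, Z), mul(Z, add(SSSZ, Z))), mul(add(Z, SZ), mul(Z, SSZ))))))
  step 14: S(S(S(add(add(S(add(SSZ, Z)), mul(Z, add(SSSZ, Z))), mul(add(Z, SZ), mul(Z, SSZ))))))
  step 15: S(S(S(add(S(add(add(SSZ, Z), mul(Z, add(SSSZ, Z)))), mul(add(Z, SZ), mul(Z, SSZ))))))
  step 16: S(S(S(S(add(add(add(SSZ, Z), mul(Z, add(SSSZ, Z))), mul(add(Z, SZ), mul(Z, SSZ)))))))
  step 17: S(S(S(S(add(add(S(add(SZ, Z)), mul(Z, add(SSSZ, Z))), mul(add(Z, SZ), mul(Z, SSZ)))))))
  step 18: S(S(S(S(add(S(add(add(SZ, Z), mul(Z, add(SSSZ, Z)))), mul(add(Z, SZ), mul(Z, SSZ)))))))
  step 19: S(S(S(S(S(add(add(add(SZ, Z), mul(Z, add(SSSZ, Z))), mul(add(Z, SZ), mul(Z, SSZ))))))))
  step 20: S(S(S(S(S(add(add(S(add(Z, Z)), mul(Z, add(SSSZ, Z))), mul(add(Z, SZ), mul(Z, SSZ))))))))
  step 21: S(S(S(S(S(add(S(add(add(Z, Z), mul(Z, add(SSSZ, Z)))), mul(add(Z, SZ), mul(Z, SSZ))))))))
  step 22: S(S(S(S(S(S(add(add(add(Z, Z), mul(Z, add(SSSZ, Z))), mul(add(Z, SZ), mul(Z, SSZ)))))))))
  step 23: S(S(S(S(S(S(add(add(Z, mul(Z, add(SSSZ, Z))), mul(add(Z, SZ), mul(Z, SSZ)))))))))
  step 24: S(S(S(S(S(S(add(mul(Z, add(SSSZ, Z)), mul(add(Z, SZ), mul(Z, SSZ)))))))))
  step 25: S(S(S(S(S(S(add(Z, mul(add(Z, SZ), mul(Z, SSZ)))))))))
  step 26: S(S(S(S(S(S(mul(add(Z, SZ), mul(Z, SSZ))))))))
  step 27: S(S(S(S(S(S(mul(SZ, mul(Z, SSZ))))))))
  step 28: S(S(S(S(S(S(add(mul(Z, SSZ), mul(Z, mul(Z, SSZ)))))))))
  step 29: S(S(S(S(S(S(add(Z, mul(Z, mul(Z, SSZ)))))))))
  step 30: S(S(S(S(S(S(mul(Z, mul(Z, SSZ))))))))
  step 31: S^6(Z)

Answer: DIFFERENT — A ⇓ S^8(Z), B ⇓ S^6(Z)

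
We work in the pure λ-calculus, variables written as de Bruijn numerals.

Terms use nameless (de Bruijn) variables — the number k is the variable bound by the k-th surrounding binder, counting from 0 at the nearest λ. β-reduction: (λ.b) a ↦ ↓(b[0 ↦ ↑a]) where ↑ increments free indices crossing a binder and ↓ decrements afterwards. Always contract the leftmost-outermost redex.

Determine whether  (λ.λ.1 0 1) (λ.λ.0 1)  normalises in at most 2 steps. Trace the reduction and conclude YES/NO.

Answer: NO — after 2 steps the term is λ.(λ.0 1) (λ.λ.0 1), not yet normal

Derivation:
  start: (λ.λ.1 0 1) (λ.λ.0 1)
  [1] λ.(λ.λ.0 1) 0 (λ.λ.0 1)
  [2] λ.(λ.0 1) (λ.λ.0 1)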